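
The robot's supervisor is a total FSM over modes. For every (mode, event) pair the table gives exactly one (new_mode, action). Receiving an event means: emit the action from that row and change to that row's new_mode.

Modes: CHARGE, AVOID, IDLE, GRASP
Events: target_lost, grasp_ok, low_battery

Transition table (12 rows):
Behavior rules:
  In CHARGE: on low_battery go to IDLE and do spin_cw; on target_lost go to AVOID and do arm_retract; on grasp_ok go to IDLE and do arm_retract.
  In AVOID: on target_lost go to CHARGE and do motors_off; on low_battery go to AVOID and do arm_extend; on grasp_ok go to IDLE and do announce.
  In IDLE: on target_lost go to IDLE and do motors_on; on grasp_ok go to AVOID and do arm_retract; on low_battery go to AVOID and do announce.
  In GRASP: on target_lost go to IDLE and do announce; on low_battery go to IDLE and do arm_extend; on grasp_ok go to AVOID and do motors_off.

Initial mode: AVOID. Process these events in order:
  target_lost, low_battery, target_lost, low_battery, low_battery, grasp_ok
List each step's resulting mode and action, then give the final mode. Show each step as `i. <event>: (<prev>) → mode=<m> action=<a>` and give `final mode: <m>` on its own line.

1. target_lost: (AVOID) → mode=CHARGE action=motors_off
2. low_battery: (CHARGE) → mode=IDLE action=spin_cw
3. target_lost: (IDLE) → mode=IDLE action=motors_on
4. low_battery: (IDLE) → mode=AVOID action=announce
5. low_battery: (AVOID) → mode=AVOID action=arm_extend
6. grasp_ok: (AVOID) → mode=IDLE action=announce

final mode: IDLE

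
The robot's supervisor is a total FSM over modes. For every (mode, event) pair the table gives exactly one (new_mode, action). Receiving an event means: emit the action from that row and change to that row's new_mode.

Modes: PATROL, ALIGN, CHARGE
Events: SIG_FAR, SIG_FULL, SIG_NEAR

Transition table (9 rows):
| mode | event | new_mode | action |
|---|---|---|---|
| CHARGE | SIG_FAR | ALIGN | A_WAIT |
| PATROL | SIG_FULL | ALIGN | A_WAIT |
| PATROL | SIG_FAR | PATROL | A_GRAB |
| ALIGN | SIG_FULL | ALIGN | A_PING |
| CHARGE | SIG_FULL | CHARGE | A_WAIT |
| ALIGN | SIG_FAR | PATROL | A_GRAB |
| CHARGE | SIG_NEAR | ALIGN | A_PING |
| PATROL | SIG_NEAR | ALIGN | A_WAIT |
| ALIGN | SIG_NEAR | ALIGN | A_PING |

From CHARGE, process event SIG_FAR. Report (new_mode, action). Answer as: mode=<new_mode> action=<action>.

current mode = CHARGE; filter table to that mode:
  (CHARGE, SIG_FAR) → (ALIGN, A_WAIT)  ← event matches
  (CHARGE, SIG_FULL) → (CHARGE, A_WAIT)
  (CHARGE, SIG_NEAR) → (ALIGN, A_PING)
event = SIG_FAR selects (ALIGN, A_WAIT)

mode=ALIGN action=A_WAIT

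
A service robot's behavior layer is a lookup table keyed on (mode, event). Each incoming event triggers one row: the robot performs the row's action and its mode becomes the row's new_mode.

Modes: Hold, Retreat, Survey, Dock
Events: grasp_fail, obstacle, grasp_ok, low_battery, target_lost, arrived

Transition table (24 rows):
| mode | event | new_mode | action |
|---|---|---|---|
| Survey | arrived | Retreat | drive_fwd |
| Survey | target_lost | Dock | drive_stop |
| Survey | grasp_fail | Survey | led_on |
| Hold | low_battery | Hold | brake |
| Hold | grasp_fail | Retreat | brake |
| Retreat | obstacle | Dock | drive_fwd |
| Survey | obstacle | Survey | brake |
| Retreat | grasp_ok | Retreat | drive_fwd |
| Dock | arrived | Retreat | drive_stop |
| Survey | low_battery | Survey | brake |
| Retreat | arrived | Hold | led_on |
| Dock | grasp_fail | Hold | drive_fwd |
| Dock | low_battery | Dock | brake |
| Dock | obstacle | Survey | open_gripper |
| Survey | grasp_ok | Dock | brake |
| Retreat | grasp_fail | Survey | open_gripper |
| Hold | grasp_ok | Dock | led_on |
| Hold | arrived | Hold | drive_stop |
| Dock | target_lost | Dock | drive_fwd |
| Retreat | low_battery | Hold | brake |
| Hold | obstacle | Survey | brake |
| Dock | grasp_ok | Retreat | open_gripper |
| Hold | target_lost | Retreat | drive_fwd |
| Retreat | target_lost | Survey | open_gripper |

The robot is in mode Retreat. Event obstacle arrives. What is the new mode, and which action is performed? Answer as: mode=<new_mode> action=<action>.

current mode = Retreat; filter table to that mode:
  (Retreat, obstacle) → (Dock, drive_fwd)  ← event matches
  (Retreat, grasp_ok) → (Retreat, drive_fwd)
  (Retreat, arrived) → (Hold, led_on)
  (Retreat, grasp_fail) → (Survey, open_gripper)
  (Retreat, low_battery) → (Hold, brake)
  (Retreat, target_lost) → (Survey, open_gripper)
event = obstacle selects (Dock, drive_fwd)

mode=Dock action=drive_fwd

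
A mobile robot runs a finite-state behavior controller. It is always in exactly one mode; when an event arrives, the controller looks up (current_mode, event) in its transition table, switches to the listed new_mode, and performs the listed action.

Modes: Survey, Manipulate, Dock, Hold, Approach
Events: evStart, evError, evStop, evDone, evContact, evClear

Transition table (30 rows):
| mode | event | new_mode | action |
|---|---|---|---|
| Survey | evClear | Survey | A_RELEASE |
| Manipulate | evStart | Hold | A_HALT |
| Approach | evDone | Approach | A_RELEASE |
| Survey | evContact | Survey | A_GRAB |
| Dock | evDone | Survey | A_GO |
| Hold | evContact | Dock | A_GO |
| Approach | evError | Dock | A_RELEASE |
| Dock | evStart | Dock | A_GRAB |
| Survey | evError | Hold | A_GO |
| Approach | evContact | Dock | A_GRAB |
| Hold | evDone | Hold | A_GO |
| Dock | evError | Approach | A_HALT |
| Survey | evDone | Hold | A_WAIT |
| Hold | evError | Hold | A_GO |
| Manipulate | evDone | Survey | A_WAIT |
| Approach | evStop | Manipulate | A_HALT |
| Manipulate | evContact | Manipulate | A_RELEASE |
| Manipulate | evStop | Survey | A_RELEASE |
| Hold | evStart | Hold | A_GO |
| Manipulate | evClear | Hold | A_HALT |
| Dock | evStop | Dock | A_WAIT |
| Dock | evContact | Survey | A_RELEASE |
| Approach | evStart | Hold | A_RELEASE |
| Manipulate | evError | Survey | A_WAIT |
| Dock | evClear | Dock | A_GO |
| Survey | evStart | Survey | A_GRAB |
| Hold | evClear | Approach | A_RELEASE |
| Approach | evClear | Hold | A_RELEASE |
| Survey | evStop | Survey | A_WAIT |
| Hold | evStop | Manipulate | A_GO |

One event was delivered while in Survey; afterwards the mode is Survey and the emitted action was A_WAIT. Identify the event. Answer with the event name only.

try evStart: (Survey, evStart) → (Survey, A_GRAB)
try evError: (Survey, evError) → (Hold, A_GO)
try evStop: (Survey, evStop) → (Survey, A_WAIT)  ← matches
try evDone: (Survey, evDone) → (Hold, A_WAIT)
try evContact: (Survey, evContact) → (Survey, A_GRAB)
try evClear: (Survey, evClear) → (Survey, A_RELEASE)

evStop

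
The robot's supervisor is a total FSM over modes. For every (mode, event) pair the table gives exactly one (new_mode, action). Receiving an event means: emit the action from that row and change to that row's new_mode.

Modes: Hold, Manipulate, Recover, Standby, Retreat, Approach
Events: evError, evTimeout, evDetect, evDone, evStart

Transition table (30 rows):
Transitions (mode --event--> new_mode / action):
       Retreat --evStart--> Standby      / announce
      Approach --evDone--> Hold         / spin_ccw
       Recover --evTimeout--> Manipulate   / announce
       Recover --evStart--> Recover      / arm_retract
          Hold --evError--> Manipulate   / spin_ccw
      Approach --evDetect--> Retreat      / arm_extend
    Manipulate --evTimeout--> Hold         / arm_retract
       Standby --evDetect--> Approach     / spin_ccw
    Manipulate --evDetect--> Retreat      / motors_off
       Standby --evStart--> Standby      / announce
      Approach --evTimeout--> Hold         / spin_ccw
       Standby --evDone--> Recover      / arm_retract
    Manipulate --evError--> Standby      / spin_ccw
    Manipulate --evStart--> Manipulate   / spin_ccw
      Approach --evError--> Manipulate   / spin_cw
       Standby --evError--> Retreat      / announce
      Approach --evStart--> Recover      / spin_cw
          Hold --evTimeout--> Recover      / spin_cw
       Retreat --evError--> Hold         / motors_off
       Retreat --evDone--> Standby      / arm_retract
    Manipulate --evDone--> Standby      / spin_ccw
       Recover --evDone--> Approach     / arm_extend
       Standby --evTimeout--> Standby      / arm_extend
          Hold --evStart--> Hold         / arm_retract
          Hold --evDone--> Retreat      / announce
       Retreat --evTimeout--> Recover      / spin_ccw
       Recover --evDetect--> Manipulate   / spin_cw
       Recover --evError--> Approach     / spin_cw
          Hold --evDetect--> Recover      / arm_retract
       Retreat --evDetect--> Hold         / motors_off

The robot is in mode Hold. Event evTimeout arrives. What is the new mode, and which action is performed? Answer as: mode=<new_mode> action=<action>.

current mode = Hold; filter table to that mode:
  (Hold, evError) → (Manipulate, spin_ccw)
  (Hold, evTimeout) → (Recover, spin_cw)  ← event matches
  (Hold, evStart) → (Hold, arm_retract)
  (Hold, evDone) → (Retreat, announce)
  (Hold, evDetect) → (Recover, arm_retract)
event = evTimeout selects (Recover, spin_cw)

mode=Recover action=spin_cw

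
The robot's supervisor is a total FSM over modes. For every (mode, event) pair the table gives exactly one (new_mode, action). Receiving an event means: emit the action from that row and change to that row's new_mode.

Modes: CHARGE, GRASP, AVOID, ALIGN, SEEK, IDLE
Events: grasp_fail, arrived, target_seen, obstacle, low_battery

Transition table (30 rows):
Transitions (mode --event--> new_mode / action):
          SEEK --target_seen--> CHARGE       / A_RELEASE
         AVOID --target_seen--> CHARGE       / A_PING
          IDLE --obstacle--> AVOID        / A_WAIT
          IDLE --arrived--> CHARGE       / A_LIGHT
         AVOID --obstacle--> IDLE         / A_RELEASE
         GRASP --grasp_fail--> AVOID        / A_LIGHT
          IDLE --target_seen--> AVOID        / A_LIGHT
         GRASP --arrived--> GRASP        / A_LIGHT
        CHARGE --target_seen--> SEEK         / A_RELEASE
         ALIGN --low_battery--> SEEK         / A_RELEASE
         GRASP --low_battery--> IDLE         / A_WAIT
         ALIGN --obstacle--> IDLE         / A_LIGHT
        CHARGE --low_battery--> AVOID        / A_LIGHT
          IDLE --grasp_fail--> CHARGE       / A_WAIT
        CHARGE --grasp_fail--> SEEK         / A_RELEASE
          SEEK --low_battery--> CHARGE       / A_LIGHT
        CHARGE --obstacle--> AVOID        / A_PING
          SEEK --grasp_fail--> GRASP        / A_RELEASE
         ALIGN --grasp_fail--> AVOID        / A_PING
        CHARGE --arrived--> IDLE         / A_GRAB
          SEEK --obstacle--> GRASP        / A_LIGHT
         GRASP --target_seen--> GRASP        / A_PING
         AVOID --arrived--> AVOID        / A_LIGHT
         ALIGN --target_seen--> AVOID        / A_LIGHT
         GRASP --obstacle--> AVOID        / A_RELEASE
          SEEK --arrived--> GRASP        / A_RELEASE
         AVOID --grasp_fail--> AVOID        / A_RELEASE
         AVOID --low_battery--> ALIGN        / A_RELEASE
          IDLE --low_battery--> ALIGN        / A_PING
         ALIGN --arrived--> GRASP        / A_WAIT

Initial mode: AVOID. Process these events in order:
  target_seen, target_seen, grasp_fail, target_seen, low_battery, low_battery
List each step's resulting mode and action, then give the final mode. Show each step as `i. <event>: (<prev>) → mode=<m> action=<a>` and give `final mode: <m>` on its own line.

1. target_seen: (AVOID) → mode=CHARGE action=A_PING
2. target_seen: (CHARGE) → mode=SEEK action=A_RELEASE
3. grasp_fail: (SEEK) → mode=GRASP action=A_RELEASE
4. target_seen: (GRASP) → mode=GRASP action=A_PING
5. low_battery: (GRASP) → mode=IDLE action=A_WAIT
6. low_battery: (IDLE) → mode=ALIGN action=A_PING

final mode: ALIGN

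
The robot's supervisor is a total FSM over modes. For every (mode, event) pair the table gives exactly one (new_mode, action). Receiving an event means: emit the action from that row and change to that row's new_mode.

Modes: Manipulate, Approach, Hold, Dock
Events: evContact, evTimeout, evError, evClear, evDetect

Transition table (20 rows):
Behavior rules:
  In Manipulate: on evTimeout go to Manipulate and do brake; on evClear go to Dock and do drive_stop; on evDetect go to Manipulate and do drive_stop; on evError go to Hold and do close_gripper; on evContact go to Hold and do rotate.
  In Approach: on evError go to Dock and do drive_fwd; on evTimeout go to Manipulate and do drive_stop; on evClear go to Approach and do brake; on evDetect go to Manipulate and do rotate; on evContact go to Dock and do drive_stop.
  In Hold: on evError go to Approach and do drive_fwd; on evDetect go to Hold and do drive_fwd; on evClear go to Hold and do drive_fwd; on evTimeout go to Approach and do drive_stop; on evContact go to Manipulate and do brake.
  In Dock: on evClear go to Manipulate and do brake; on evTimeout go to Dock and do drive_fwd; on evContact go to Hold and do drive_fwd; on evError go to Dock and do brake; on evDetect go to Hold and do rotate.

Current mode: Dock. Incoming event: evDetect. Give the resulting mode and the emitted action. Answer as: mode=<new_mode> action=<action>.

current mode = Dock; filter table to that mode:
  (Dock, evClear) → (Manipulate, brake)
  (Dock, evTimeout) → (Dock, drive_fwd)
  (Dock, evContact) → (Hold, drive_fwd)
  (Dock, evError) → (Dock, brake)
  (Dock, evDetect) → (Hold, rotate)  ← event matches
event = evDetect selects (Hold, rotate)

mode=Hold action=rotate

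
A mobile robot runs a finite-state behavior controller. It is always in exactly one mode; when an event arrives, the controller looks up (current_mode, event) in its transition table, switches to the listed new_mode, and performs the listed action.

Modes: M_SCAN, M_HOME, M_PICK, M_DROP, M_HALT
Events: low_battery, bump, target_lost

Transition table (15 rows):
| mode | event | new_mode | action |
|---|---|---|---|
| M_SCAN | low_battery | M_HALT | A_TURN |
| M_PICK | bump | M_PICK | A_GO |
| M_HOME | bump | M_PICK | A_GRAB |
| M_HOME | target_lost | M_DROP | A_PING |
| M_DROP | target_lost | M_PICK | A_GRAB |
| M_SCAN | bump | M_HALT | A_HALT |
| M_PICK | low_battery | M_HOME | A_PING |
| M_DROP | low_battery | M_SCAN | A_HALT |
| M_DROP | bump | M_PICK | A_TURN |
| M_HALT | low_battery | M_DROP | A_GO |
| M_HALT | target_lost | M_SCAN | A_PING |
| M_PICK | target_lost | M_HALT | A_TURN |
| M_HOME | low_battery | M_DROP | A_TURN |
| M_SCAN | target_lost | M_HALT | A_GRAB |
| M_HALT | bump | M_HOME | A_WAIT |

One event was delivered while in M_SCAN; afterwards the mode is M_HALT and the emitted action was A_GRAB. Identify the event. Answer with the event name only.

try low_battery: (M_SCAN, low_battery) → (M_HALT, A_TURN)
try bump: (M_SCAN, bump) → (M_HALT, A_HALT)
try target_lost: (M_SCAN, target_lost) → (M_HALT, A_GRAB)  ← matches

target_lost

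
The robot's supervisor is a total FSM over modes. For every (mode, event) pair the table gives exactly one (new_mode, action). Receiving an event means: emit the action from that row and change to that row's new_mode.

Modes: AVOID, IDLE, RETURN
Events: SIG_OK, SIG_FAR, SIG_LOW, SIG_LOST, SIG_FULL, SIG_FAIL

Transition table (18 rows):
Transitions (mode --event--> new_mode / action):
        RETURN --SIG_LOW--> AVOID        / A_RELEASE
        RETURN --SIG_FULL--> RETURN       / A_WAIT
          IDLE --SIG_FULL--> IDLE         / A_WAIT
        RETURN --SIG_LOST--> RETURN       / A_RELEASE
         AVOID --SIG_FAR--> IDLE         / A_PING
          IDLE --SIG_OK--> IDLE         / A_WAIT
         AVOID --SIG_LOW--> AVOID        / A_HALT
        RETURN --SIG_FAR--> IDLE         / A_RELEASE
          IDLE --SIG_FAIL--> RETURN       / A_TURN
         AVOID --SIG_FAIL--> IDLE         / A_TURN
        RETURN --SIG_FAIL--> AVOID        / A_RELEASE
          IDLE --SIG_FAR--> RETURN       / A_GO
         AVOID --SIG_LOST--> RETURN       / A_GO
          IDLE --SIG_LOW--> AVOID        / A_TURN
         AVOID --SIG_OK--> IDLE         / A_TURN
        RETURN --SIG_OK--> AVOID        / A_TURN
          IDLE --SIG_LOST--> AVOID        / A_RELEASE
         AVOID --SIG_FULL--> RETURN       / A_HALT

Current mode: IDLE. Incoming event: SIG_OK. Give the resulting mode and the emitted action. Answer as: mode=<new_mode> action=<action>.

mode=IDLE action=A_WAIT

current mode = IDLE; filter table to that mode:
  (IDLE, SIG_FULL) → (IDLE, A_WAIT)
  (IDLE, SIG_OK) → (IDLE, A_WAIT)  ← event matches
  (IDLE, SIG_FAIL) → (RETURN, A_TURN)
  (IDLE, SIG_FAR) → (RETURN, A_GO)
  (IDLE, SIG_LOW) → (AVOID, A_TURN)
  (IDLE, SIG_LOST) → (AVOID, A_RELEASE)
event = SIG_OK selects (IDLE, A_WAIT)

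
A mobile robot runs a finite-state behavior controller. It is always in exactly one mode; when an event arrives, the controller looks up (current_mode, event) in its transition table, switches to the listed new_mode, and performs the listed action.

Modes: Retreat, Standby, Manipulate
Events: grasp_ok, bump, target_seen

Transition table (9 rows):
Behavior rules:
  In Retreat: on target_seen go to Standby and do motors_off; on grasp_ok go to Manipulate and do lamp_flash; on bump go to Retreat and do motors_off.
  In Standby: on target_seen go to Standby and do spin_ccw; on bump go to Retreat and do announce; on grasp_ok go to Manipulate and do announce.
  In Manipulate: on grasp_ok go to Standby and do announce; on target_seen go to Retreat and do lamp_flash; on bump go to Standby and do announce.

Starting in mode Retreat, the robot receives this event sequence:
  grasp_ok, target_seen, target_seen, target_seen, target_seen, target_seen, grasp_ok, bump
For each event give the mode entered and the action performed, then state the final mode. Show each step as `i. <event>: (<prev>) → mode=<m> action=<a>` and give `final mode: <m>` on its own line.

1. grasp_ok: (Retreat) → mode=Manipulate action=lamp_flash
2. target_seen: (Manipulate) → mode=Retreat action=lamp_flash
3. target_seen: (Retreat) → mode=Standby action=motors_off
4. target_seen: (Standby) → mode=Standby action=spin_ccw
5. target_seen: (Standby) → mode=Standby action=spin_ccw
6. target_seen: (Standby) → mode=Standby action=spin_ccw
7. grasp_ok: (Standby) → mode=Manipulate action=announce
8. bump: (Manipulate) → mode=Standby action=announce

final mode: Standby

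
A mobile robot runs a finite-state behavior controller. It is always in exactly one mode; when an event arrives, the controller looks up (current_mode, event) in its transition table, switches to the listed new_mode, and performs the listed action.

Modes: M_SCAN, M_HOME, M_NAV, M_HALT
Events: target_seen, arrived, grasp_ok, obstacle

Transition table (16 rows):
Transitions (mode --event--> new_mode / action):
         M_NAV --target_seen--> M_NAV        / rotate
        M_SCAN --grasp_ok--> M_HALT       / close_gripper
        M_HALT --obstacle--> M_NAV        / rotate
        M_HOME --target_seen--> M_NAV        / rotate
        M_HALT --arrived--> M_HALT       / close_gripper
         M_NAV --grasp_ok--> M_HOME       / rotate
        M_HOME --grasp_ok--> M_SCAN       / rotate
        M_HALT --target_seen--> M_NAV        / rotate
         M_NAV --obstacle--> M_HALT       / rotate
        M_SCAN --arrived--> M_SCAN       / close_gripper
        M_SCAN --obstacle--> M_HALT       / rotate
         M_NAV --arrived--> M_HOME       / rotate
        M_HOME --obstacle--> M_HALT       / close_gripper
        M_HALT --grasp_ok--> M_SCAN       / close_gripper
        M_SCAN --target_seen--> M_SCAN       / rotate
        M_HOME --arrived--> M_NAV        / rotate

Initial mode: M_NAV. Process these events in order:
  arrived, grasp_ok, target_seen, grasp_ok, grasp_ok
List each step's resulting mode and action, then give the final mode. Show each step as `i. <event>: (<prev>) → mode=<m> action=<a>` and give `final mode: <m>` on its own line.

1. arrived: (M_NAV) → mode=M_HOME action=rotate
2. grasp_ok: (M_HOME) → mode=M_SCAN action=rotate
3. target_seen: (M_SCAN) → mode=M_SCAN action=rotate
4. grasp_ok: (M_SCAN) → mode=M_HALT action=close_gripper
5. grasp_ok: (M_HALT) → mode=M_SCAN action=close_gripper

final mode: M_SCAN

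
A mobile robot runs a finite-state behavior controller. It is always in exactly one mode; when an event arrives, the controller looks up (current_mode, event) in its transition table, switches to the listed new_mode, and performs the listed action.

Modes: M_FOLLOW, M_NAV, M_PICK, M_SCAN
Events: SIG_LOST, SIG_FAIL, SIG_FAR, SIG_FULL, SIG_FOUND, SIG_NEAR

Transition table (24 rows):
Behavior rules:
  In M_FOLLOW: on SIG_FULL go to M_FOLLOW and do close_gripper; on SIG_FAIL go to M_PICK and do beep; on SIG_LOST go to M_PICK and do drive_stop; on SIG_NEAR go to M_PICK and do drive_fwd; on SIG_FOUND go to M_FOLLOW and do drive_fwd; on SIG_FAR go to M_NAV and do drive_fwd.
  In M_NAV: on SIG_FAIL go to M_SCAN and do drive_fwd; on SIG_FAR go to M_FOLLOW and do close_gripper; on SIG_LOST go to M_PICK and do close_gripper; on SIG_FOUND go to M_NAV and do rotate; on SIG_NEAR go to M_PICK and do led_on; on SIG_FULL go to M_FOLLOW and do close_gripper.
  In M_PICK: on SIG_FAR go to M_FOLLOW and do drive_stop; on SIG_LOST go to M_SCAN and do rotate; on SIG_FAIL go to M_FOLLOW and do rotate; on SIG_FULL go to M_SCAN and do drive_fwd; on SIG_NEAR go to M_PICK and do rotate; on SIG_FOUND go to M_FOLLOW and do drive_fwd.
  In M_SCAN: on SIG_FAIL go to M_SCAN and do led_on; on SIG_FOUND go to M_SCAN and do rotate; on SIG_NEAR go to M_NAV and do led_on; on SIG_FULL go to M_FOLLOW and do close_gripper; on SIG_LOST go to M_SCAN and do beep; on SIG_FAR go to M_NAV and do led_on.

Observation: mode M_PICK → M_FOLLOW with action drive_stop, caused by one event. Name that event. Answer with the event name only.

try SIG_LOST: (M_PICK, SIG_LOST) → (M_SCAN, rotate)
try SIG_FAIL: (M_PICK, SIG_FAIL) → (M_FOLLOW, rotate)
try SIG_FAR: (M_PICK, SIG_FAR) → (M_FOLLOW, drive_stop)  ← matches
try SIG_FULL: (M_PICK, SIG_FULL) → (M_SCAN, drive_fwd)
try SIG_FOUND: (M_PICK, SIG_FOUND) → (M_FOLLOW, drive_fwd)
try SIG_NEAR: (M_PICK, SIG_NEAR) → (M_PICK, rotate)

SIG_FAR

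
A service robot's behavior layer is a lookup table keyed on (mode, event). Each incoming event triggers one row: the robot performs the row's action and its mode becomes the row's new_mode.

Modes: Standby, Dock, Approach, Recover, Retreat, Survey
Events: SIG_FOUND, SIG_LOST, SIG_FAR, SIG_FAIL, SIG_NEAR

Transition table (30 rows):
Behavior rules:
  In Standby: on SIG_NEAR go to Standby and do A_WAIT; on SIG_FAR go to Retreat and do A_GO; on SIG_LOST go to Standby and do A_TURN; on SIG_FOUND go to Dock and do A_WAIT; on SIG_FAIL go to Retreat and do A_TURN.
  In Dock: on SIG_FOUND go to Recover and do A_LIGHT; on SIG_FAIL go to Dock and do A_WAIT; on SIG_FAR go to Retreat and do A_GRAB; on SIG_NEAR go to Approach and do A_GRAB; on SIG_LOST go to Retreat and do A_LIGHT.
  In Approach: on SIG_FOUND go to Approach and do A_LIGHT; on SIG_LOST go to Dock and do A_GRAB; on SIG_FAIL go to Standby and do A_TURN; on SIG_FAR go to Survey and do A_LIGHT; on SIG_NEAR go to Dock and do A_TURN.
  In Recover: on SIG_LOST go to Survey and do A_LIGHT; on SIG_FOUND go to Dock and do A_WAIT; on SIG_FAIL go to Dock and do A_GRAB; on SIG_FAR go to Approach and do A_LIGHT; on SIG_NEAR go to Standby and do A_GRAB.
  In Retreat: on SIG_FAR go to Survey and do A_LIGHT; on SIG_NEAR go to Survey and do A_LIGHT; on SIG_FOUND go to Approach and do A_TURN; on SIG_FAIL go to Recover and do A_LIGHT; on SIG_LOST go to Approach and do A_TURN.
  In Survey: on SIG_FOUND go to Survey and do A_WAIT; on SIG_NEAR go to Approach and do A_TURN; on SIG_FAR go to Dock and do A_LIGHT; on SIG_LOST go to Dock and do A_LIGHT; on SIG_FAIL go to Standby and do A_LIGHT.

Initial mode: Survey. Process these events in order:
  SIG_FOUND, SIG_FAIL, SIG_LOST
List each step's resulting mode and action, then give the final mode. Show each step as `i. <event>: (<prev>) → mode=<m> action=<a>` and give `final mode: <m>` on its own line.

1. SIG_FOUND: (Survey) → mode=Survey action=A_WAIT
2. SIG_FAIL: (Survey) → mode=Standby action=A_LIGHT
3. SIG_LOST: (Standby) → mode=Standby action=A_TURN

final mode: Standby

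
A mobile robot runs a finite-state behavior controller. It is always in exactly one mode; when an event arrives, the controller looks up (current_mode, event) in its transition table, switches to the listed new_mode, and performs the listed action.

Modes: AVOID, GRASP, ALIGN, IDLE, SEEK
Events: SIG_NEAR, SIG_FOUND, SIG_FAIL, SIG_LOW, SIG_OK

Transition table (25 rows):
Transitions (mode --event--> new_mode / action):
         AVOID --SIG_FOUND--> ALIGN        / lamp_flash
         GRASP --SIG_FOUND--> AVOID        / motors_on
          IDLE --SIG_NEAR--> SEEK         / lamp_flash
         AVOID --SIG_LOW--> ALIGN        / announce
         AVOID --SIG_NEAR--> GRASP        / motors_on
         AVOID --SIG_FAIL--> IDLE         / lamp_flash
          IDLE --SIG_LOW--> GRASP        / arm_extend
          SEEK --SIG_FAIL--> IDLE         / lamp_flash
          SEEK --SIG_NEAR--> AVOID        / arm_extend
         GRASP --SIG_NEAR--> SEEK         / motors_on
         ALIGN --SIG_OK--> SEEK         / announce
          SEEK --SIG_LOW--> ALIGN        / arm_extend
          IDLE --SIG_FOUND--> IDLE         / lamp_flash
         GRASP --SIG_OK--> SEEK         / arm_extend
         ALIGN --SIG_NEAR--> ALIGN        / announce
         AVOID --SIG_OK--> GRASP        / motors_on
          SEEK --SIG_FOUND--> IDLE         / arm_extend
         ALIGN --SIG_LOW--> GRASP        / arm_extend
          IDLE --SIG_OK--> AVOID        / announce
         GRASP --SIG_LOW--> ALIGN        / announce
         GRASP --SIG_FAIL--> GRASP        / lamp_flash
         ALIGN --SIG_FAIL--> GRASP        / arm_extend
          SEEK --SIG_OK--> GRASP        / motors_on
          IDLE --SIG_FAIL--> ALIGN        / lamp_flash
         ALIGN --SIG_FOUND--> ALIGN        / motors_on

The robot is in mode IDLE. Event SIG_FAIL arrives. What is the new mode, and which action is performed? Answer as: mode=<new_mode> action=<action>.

current mode = IDLE; filter table to that mode:
  (IDLE, SIG_NEAR) → (SEEK, lamp_flash)
  (IDLE, SIG_LOW) → (GRASP, arm_extend)
  (IDLE, SIG_FOUND) → (IDLE, lamp_flash)
  (IDLE, SIG_OK) → (AVOID, announce)
  (IDLE, SIG_FAIL) → (ALIGN, lamp_flash)  ← event matches
event = SIG_FAIL selects (ALIGN, lamp_flash)

mode=ALIGN action=lamp_flash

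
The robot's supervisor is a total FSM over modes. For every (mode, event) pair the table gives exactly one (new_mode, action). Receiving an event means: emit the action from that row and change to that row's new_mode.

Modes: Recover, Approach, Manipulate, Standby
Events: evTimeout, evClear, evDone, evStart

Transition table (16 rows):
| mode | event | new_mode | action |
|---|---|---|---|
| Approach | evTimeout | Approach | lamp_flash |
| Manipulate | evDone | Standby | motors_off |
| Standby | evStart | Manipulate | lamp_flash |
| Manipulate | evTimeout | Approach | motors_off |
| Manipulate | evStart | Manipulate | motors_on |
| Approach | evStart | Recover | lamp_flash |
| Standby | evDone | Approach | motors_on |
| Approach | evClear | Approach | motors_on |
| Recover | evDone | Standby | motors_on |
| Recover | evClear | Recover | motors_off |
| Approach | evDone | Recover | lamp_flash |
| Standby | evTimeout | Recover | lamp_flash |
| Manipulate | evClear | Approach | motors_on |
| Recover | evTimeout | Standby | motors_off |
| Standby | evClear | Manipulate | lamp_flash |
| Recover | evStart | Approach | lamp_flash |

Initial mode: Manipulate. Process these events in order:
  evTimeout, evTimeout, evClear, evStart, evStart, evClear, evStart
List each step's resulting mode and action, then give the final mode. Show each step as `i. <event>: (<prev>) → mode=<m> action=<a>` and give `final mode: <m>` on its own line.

1. evTimeout: (Manipulate) → mode=Approach action=motors_off
2. evTimeout: (Approach) → mode=Approach action=lamp_flash
3. evClear: (Approach) → mode=Approach action=motors_on
4. evStart: (Approach) → mode=Recover action=lamp_flash
5. evStart: (Recover) → mode=Approach action=lamp_flash
6. evClear: (Approach) → mode=Approach action=motors_on
7. evStart: (Approach) → mode=Recover action=lamp_flash

final mode: Recover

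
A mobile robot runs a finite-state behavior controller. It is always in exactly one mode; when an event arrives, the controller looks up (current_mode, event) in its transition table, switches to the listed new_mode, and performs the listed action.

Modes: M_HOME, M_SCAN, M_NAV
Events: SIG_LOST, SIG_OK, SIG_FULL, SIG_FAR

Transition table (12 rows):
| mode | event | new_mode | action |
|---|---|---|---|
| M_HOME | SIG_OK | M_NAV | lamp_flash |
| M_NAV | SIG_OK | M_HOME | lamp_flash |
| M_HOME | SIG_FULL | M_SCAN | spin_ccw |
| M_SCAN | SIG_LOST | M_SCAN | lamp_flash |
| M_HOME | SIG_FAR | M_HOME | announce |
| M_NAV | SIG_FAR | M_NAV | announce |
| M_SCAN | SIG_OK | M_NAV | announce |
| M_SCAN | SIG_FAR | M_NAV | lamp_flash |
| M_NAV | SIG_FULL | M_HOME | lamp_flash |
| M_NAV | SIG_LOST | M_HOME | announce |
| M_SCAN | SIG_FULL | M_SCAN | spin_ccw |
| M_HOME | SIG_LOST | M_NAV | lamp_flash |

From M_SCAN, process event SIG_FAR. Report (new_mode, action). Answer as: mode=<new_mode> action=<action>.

mode=M_NAV action=lamp_flash

current mode = M_SCAN; filter table to that mode:
  (M_SCAN, SIG_LOST) → (M_SCAN, lamp_flash)
  (M_SCAN, SIG_OK) → (M_NAV, announce)
  (M_SCAN, SIG_FAR) → (M_NAV, lamp_flash)  ← event matches
  (M_SCAN, SIG_FULL) → (M_SCAN, spin_ccw)
event = SIG_FAR selects (M_NAV, lamp_flash)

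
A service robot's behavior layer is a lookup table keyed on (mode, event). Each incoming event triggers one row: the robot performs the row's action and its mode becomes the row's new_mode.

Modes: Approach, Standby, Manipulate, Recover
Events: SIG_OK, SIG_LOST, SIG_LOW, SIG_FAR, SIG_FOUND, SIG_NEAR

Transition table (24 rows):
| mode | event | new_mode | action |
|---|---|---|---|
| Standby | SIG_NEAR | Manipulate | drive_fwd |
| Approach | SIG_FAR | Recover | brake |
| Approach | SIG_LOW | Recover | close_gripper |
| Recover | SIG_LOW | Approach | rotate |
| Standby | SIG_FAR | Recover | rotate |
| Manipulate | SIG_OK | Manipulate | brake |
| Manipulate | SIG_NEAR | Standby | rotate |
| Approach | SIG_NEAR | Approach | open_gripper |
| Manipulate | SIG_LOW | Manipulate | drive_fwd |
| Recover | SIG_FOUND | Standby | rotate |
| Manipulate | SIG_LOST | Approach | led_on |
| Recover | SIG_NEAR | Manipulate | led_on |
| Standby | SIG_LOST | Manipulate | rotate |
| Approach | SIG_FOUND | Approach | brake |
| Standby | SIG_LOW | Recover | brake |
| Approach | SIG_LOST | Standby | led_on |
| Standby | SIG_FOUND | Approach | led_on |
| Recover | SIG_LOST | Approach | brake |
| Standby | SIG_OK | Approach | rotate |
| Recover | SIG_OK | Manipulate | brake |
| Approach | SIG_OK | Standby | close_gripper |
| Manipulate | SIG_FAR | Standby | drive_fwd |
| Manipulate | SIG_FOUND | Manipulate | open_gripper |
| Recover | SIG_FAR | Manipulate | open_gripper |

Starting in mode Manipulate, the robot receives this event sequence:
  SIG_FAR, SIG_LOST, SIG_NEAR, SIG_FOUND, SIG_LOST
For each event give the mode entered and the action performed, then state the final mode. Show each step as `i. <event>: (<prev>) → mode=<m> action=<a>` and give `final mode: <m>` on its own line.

1. SIG_FAR: (Manipulate) → mode=Standby action=drive_fwd
2. SIG_LOST: (Standby) → mode=Manipulate action=rotate
3. SIG_NEAR: (Manipulate) → mode=Standby action=rotate
4. SIG_FOUND: (Standby) → mode=Approach action=led_on
5. SIG_LOST: (Approach) → mode=Standby action=led_on

final mode: Standby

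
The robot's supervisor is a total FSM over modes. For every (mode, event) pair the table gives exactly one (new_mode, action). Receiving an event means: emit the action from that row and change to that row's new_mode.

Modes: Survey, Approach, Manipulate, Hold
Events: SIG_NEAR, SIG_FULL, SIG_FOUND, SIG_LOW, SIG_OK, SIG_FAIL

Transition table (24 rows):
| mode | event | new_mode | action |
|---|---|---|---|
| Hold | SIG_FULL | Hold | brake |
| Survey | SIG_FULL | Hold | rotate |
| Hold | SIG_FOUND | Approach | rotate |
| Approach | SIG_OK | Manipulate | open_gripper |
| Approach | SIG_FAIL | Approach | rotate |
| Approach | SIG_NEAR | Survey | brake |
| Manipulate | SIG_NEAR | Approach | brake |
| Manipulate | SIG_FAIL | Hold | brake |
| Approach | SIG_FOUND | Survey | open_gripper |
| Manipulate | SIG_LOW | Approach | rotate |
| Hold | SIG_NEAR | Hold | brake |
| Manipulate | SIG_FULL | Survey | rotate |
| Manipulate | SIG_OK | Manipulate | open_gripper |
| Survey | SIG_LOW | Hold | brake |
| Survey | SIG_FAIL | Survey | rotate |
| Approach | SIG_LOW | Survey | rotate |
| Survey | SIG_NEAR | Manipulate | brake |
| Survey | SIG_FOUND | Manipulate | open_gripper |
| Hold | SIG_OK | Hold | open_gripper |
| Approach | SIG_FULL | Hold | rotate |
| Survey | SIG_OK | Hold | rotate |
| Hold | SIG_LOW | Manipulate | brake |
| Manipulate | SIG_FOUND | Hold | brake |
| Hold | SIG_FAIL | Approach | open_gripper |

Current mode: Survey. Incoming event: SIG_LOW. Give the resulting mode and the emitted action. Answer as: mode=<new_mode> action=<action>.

current mode = Survey; filter table to that mode:
  (Survey, SIG_FULL) → (Hold, rotate)
  (Survey, SIG_LOW) → (Hold, brake)  ← event matches
  (Survey, SIG_FAIL) → (Survey, rotate)
  (Survey, SIG_NEAR) → (Manipulate, brake)
  (Survey, SIG_FOUND) → (Manipulate, open_gripper)
  (Survey, SIG_OK) → (Hold, rotate)
event = SIG_LOW selects (Hold, brake)

mode=Hold action=brake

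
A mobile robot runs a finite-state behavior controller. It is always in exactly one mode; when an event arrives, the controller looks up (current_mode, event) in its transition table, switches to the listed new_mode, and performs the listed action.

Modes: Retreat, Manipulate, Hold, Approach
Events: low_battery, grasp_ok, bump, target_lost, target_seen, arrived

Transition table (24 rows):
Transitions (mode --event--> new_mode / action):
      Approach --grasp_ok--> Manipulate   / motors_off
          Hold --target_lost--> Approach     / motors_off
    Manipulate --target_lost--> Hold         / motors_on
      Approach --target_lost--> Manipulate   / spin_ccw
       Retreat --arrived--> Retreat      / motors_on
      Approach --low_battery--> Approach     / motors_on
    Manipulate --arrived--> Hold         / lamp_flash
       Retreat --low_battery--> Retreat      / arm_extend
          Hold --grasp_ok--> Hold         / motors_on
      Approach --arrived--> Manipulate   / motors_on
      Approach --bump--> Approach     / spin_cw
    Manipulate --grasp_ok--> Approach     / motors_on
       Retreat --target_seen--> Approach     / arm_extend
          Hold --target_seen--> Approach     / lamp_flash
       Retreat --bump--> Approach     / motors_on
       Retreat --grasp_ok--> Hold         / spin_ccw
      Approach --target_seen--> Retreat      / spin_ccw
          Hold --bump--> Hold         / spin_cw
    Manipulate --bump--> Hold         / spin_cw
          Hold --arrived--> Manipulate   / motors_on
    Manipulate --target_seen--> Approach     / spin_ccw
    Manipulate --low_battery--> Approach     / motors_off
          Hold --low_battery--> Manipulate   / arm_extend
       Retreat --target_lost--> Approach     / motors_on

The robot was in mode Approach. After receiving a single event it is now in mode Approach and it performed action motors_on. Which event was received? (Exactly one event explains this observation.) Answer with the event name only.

low_battery

try low_battery: (Approach, low_battery) → (Approach, motors_on)  ← matches
try grasp_ok: (Approach, grasp_ok) → (Manipulate, motors_off)
try bump: (Approach, bump) → (Approach, spin_cw)
try target_lost: (Approach, target_lost) → (Manipulate, spin_ccw)
try target_seen: (Approach, target_seen) → (Retreat, spin_ccw)
try arrived: (Approach, arrived) → (Manipulate, motors_on)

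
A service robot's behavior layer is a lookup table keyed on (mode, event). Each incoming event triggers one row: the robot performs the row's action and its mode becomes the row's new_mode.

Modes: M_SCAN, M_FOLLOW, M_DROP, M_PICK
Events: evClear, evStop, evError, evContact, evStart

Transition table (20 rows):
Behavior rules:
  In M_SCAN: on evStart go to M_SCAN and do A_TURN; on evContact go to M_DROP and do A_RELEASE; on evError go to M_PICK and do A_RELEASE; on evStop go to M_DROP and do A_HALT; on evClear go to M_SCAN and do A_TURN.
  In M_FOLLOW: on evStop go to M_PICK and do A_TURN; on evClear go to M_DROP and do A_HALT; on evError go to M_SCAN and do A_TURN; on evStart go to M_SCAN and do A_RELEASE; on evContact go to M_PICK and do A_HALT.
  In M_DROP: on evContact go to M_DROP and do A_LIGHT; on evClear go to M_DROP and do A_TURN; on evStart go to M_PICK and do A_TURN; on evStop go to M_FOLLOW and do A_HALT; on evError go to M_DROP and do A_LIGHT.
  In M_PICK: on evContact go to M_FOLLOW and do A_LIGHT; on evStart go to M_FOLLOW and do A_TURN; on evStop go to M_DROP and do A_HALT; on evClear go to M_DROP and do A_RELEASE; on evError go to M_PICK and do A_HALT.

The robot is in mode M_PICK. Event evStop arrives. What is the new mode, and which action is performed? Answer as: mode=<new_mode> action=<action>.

current mode = M_PICK; filter table to that mode:
  (M_PICK, evContact) → (M_FOLLOW, A_LIGHT)
  (M_PICK, evStart) → (M_FOLLOW, A_TURN)
  (M_PICK, evStop) → (M_DROP, A_HALT)  ← event matches
  (M_PICK, evClear) → (M_DROP, A_RELEASE)
  (M_PICK, evError) → (M_PICK, A_HALT)
event = evStop selects (M_DROP, A_HALT)

mode=M_DROP action=A_HALT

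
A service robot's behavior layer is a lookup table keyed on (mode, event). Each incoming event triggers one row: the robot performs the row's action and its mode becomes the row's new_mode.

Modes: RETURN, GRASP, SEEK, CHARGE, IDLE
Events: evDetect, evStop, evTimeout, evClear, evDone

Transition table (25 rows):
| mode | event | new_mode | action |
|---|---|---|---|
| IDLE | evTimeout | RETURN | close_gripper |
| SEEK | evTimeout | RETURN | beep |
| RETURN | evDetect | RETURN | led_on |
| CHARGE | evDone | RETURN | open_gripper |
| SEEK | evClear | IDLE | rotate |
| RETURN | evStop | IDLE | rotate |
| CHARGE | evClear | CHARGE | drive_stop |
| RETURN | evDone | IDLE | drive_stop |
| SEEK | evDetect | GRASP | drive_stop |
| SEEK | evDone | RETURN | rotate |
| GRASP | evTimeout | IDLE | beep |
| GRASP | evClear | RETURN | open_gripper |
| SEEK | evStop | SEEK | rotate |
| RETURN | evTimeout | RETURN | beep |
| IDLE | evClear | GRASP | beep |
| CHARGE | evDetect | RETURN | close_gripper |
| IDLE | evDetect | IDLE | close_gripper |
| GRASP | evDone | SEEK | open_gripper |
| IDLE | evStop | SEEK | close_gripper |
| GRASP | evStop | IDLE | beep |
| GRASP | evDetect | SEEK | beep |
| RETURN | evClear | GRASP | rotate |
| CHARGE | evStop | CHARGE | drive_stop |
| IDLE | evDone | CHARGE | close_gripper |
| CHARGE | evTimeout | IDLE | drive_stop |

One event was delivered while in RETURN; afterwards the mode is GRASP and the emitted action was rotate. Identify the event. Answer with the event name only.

evClear

try evDetect: (RETURN, evDetect) → (RETURN, led_on)
try evStop: (RETURN, evStop) → (IDLE, rotate)
try evTimeout: (RETURN, evTimeout) → (RETURN, beep)
try evClear: (RETURN, evClear) → (GRASP, rotate)  ← matches
try evDone: (RETURN, evDone) → (IDLE, drive_stop)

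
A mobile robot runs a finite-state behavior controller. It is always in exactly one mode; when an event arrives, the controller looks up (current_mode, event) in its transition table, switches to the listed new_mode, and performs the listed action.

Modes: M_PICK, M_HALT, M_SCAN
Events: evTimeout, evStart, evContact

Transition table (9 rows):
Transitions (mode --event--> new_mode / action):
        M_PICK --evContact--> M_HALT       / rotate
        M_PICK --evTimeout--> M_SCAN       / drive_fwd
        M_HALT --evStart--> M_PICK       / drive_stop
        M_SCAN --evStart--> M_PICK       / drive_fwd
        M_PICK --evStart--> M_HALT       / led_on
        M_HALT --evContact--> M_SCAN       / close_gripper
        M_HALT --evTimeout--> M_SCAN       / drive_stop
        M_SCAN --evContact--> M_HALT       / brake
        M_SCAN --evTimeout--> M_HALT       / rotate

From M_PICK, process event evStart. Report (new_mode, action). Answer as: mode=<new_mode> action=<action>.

mode=M_HALT action=led_on

current mode = M_PICK; filter table to that mode:
  (M_PICK, evContact) → (M_HALT, rotate)
  (M_PICK, evTimeout) → (M_SCAN, drive_fwd)
  (M_PICK, evStart) → (M_HALT, led_on)  ← event matches
event = evStart selects (M_HALT, led_on)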